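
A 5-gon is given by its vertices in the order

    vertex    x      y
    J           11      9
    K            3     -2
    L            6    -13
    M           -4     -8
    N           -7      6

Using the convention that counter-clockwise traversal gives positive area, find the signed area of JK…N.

Apply the shoelace formula: 2A = Σ (x_i·y_{i+1} − x_{i+1}·y_i), indices taken mod 5.
Σ = (-49) + (-27) + (-100) + (-80) + (-129) = -385
Signed area = Σ/2 = -192.5 (negative ⇒ clockwise traversal).

-192.5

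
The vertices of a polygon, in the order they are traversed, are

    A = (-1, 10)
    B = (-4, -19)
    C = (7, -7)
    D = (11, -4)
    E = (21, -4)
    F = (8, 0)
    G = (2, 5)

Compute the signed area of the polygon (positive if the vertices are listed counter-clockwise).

203

Apply the shoelace formula: 2A = Σ (x_i·y_{i+1} − x_{i+1}·y_i), indices taken mod 7.
Σ = (59) + (161) + (49) + (40) + (32) + (40) + (25) = 406
Signed area = Σ/2 = 203 (positive ⇒ counter-clockwise traversal).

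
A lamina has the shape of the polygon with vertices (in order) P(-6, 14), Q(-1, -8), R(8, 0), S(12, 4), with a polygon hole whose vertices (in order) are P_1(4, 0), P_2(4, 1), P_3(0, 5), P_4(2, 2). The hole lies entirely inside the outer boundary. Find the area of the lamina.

172

Outer boundary:
Apply the shoelace (surveyor's) formula: 2A = Σ (x_i·y_{i+1} − x_{i+1}·y_i), indices taken mod 4.
P→Q: (-6)(-8) − (-1)(14) = 62
Q→R: (-1)(0) − (8)(-8) = 64
R→S: (8)(4) − (12)(0) = 32
S→P: (12)(14) − (-6)(4) = 192
Σ = 350
Area = |Σ|/2 = 175.
Hole:
Apply the shoelace formula: 2A = Σ (x_i·y_{i+1} − x_{i+1}·y_i), indices taken mod 4.
Cross-terms: 4, 20, -10, -8  ⇒  Σ = 6
Area = |Σ|/2 = 3.
Net area = 175 − 3 = 172.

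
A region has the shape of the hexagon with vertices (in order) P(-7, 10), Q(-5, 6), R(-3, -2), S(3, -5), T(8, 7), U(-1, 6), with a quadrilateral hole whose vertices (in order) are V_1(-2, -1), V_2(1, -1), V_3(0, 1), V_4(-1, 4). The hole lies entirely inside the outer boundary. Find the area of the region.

95.5

Outer boundary:
P→Q: (-7)(6) − (-5)(10) = 8
Q→R: (-5)(-2) − (-3)(6) = 28
R→S: (-3)(-5) − (3)(-2) = 21
S→T: (3)(7) − (8)(-5) = 61
T→U: (8)(6) − (-1)(7) = 55
U→P: (-1)(10) − (-7)(6) = 32
Σ = 205
Area = |Σ|/2 = 102.5.
Hole:
V_1→V_2: (-2)(-1) − (1)(-1) = 3
V_2→V_3: (1)(1) − (0)(-1) = 1
V_3→V_4: (0)(4) − (-1)(1) = 1
V_4→V_1: (-1)(-1) − (-2)(4) = 9
Σ = 14
Area = |Σ|/2 = 7.
Net area = 102.5 − 7 = 95.5.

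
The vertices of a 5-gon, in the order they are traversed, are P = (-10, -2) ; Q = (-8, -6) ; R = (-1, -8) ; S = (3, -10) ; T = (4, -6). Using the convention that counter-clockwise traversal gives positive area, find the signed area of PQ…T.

Apply the shoelace (surveyor's) formula: 2A = Σ (x_i·y_{i+1} − x_{i+1}·y_i), indices taken mod 5.
Σ = (44) + (58) + (34) + (22) + (-68) = 90
Signed area = Σ/2 = 45 (positive ⇒ counter-clockwise traversal).

45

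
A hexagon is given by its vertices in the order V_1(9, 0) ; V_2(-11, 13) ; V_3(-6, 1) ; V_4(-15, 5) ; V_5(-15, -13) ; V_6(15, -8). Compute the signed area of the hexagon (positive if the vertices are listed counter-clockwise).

Σ = (117) + (67) + (-15) + (270) + (315) + (72) = 826
Signed area = Σ/2 = 413 (positive ⇒ counter-clockwise traversal).

413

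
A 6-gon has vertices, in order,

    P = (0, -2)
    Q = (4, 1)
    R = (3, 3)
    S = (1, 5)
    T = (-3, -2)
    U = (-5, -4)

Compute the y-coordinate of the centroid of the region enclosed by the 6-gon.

Apply the surveyor's formula. First the cross-terms c_i = x_i·y_{i+1} − x_{i+1}·y_i:
  8, 9, 12, 13, 2, 10  ⇒  2A = 54, A = 27.
Then Σ (y_i + y_{i+1})·c_i = 91, so ȳ = 91 / (6·27) = 91/162.

91/162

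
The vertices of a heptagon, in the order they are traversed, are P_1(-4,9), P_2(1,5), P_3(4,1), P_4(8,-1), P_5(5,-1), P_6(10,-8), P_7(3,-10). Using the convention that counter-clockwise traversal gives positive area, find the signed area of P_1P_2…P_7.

Σ = (-29) + (-19) + (-12) + (-3) + (-30) + (-76) + (-13) = -182
Signed area = Σ/2 = -91 (negative ⇒ clockwise traversal).

-91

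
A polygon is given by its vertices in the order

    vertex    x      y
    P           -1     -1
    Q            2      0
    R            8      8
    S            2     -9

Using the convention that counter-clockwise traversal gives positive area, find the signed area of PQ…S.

-40.5

Apply the surveyor's formula: 2A = Σ (x_i·y_{i+1} − x_{i+1}·y_i), indices taken mod 4.
P→Q: (-1)(0) − (2)(-1) = 2
Q→R: (2)(8) − (8)(0) = 16
R→S: (8)(-9) − (2)(8) = -88
S→P: (2)(-1) − (-1)(-9) = -11
Σ = -81
Signed area = Σ/2 = -40.5 (negative ⇒ clockwise traversal).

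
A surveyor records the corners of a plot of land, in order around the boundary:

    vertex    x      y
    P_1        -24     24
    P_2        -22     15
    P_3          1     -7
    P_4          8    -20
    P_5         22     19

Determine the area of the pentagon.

959.5

Apply the shoelace (surveyor's) formula: 2A = Σ (x_i·y_{i+1} − x_{i+1}·y_i), indices taken mod 5.
Σ = (168) + (139) + (36) + (592) + (984) = 1919
Area = |Σ|/2 = 959.5.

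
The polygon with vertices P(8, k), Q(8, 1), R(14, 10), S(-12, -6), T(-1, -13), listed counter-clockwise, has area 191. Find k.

The doubled signed area Σ (x_i y_{i+1} − x_{i+1} y_i) is linear in k.
With k=0 it equals 364; the coefficient of k is -9 (from the two edges through P).
So -9·k + 364 = 2·191 = 382 ⇒ k = -2.

-2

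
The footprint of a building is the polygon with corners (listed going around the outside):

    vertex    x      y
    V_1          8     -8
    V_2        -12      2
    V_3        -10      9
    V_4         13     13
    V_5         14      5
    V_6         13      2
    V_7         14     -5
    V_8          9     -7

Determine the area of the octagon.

365.5

V_1→V_2: (8)(2) − (-12)(-8) = -80
V_2→V_3: (-12)(9) − (-10)(2) = -88
V_3→V_4: (-10)(13) − (13)(9) = -247
V_4→V_5: (13)(5) − (14)(13) = -117
V_5→V_6: (14)(2) − (13)(5) = -37
V_6→V_7: (13)(-5) − (14)(2) = -93
V_7→V_8: (14)(-7) − (9)(-5) = -53
V_8→V_1: (9)(-8) − (8)(-7) = -16
Σ = -731
Area = |Σ|/2 = 365.5.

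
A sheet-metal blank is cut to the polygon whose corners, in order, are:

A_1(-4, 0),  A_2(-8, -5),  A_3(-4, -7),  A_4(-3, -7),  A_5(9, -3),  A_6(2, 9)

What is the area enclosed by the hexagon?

Apply the shoelace (surveyor's) formula: 2A = Σ (x_i·y_{i+1} − x_{i+1}·y_i), indices taken mod 6.
A_1→A_2: (-4)(-5) − (-8)(0) = 20
A_2→A_3: (-8)(-7) − (-4)(-5) = 36
A_3→A_4: (-4)(-7) − (-3)(-7) = 7
A_4→A_5: (-3)(-3) − (9)(-7) = 72
A_5→A_6: (9)(9) − (2)(-3) = 87
A_6→A_1: (2)(0) − (-4)(9) = 36
Σ = 258
Area = |Σ|/2 = 129.

129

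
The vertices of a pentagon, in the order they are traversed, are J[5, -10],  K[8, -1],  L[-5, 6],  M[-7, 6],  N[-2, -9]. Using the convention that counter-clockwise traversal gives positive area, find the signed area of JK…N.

135

Σ = (75) + (43) + (12) + (75) + (65) = 270
Signed area = Σ/2 = 135 (positive ⇒ counter-clockwise traversal).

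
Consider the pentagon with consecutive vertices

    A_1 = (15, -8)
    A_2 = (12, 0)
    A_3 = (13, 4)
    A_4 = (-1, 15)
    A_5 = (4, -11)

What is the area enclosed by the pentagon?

Apply the shoelace formula: 2A = Σ (x_i·y_{i+1} − x_{i+1}·y_i), indices taken mod 5.
Σ = (96) + (48) + (199) + (-49) + (133) = 427
Area = |Σ|/2 = 213.5.

213.5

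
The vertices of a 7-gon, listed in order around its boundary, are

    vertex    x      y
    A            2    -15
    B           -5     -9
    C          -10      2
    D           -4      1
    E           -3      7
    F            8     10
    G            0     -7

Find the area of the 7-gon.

Apply Gauss's area formula: 2A = Σ (x_i·y_{i+1} − x_{i+1}·y_i), indices taken mod 7.
A→B: (2)(-9) − (-5)(-15) = -93
B→C: (-5)(2) − (-10)(-9) = -100
C→D: (-10)(1) − (-4)(2) = -2
D→E: (-4)(7) − (-3)(1) = -25
E→F: (-3)(10) − (8)(7) = -86
F→G: (8)(-7) − (0)(10) = -56
G→A: (0)(-15) − (2)(-7) = 14
Σ = -348
Area = |Σ|/2 = 174.

174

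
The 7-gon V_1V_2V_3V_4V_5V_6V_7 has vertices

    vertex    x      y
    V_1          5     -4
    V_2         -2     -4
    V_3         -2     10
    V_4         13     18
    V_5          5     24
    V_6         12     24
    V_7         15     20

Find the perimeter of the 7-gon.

86

|V_1V_2| = √((-7)² + (0)²) = √49 = 7
|V_2V_3| = √((0)² + (14)²) = √196 = 14
|V_3V_4| = √((15)² + (8)²) = √289 = 17
|V_4V_5| = √((-8)² + (6)²) = √100 = 10
|V_5V_6| = √((7)² + (0)²) = √49 = 7
|V_6V_7| = √((3)² + (-4)²) = √25 = 5
|V_7V_1| = √((-10)² + (-24)²) = √676 = 26
Perimeter = 7 + 14 + 17 + 10 + 7 + 5 + 26 = 86.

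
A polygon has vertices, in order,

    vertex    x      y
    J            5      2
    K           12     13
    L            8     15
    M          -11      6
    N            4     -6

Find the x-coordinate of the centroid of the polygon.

Apply the shoelace formula. First the cross-terms c_i = x_i·y_{i+1} − x_{i+1}·y_i:
  41, 76, 213, 42, 38  ⇒  2A = 410, A = 205.
Then Σ (x_i + x_{i+1})·c_i = 1626, so x̄ = 1626 / (6·205) = 271/205.

271/205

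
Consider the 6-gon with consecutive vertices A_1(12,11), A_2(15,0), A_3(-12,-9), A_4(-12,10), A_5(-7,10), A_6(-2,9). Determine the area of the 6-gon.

375.5

A_1→A_2: (12)(0) − (15)(11) = -165
A_2→A_3: (15)(-9) − (-12)(0) = -135
A_3→A_4: (-12)(10) − (-12)(-9) = -228
A_4→A_5: (-12)(10) − (-7)(10) = -50
A_5→A_6: (-7)(9) − (-2)(10) = -43
A_6→A_1: (-2)(11) − (12)(9) = -130
Σ = -751
Area = |Σ|/2 = 375.5.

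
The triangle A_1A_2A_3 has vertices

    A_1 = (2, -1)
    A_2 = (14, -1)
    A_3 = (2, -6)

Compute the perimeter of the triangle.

30

|A_1A_2| = √((12)² + (0)²) = √144 = 12
|A_2A_3| = √((-12)² + (-5)²) = √169 = 13
|A_3A_1| = √((0)² + (5)²) = √25 = 5
Perimeter = 12 + 13 + 5 = 30.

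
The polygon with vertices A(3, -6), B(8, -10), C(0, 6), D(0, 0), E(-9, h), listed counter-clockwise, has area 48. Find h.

The doubled signed area Σ (x_i y_{i+1} − x_{i+1} y_i) is linear in h.
With h=0 it equals 120; the coefficient of h is -3 (from the two edges through E).
So -3·h + 120 = 2·48 = 96 ⇒ h = 8.

8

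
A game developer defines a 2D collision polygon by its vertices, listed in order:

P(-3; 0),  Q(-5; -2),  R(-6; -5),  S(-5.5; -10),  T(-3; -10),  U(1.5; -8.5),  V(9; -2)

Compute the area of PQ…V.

P→Q: (-3)(-2) − (-5)(0) = 6
Q→R: (-5)(-5) − (-6)(-2) = 13
R→S: (-6)(-10) − (-5.5)(-5) = 32.5
S→T: (-5.5)(-10) − (-3)(-10) = 25
T→U: (-3)(-8.5) − (1.5)(-10) = 40.5
U→V: (1.5)(-2) − (9)(-8.5) = 73.5
V→P: (9)(0) − (-3)(-2) = -6
Σ = 184.5
Area = |Σ|/2 = 92.25.

92.25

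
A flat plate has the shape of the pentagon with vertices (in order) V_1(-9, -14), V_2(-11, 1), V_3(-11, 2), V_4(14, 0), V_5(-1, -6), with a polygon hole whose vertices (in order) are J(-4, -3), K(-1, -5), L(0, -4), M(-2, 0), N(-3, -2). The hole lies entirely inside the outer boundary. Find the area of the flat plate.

Outer boundary:
Apply the shoelace formula: 2A = Σ (x_i·y_{i+1} − x_{i+1}·y_i), indices taken mod 5.
Cross-terms: -163, -11, -28, -84, -40  ⇒  Σ = -326
Area = |Σ|/2 = 163.
Hole:
Apply the surveyor's formula: 2A = Σ (x_i·y_{i+1} − x_{i+1}·y_i), indices taken mod 5.
J→K: (-4)(-5) − (-1)(-3) = 17
K→L: (-1)(-4) − (0)(-5) = 4
L→M: (0)(0) − (-2)(-4) = -8
M→N: (-2)(-2) − (-3)(0) = 4
N→J: (-3)(-3) − (-4)(-2) = 1
Σ = 18
Area = |Σ|/2 = 9.
Net area = 163 − 9 = 154.

154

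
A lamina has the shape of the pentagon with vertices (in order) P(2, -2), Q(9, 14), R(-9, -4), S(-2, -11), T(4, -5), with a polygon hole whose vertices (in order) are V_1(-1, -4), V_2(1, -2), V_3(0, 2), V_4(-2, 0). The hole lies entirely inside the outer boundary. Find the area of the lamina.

Outer boundary:
Σ = (46) + (90) + (91) + (54) + (2) = 283
Area = |Σ|/2 = 141.5.
Hole:
Apply Gauss's area formula: 2A = Σ (x_i·y_{i+1} − x_{i+1}·y_i), indices taken mod 4.
Σ = (6) + (2) + (4) + (8) = 20
Area = |Σ|/2 = 10.
Net area = 141.5 − 10 = 131.5.

131.5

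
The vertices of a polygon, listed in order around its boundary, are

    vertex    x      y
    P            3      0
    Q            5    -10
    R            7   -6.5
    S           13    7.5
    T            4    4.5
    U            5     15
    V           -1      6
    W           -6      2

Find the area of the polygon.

Apply the surveyor's formula: 2A = Σ (x_i·y_{i+1} − x_{i+1}·y_i), indices taken mod 8.
Σ = (-30) + (37.5) + (137) + (28.5) + (37.5) + (45) + (34) + (-6) = 283.5
Area = |Σ|/2 = 141.75.

141.75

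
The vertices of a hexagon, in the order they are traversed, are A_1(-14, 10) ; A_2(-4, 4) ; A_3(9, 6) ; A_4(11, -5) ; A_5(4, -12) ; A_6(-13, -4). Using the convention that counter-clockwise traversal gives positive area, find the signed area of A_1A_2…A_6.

-328.5

Apply the shoelace formula: 2A = Σ (x_i·y_{i+1} − x_{i+1}·y_i), indices taken mod 6.
A_1→A_2: (-14)(4) − (-4)(10) = -16
A_2→A_3: (-4)(6) − (9)(4) = -60
A_3→A_4: (9)(-5) − (11)(6) = -111
A_4→A_5: (11)(-12) − (4)(-5) = -112
A_5→A_6: (4)(-4) − (-13)(-12) = -172
A_6→A_1: (-13)(10) − (-14)(-4) = -186
Σ = -657
Signed area = Σ/2 = -328.5 (negative ⇒ clockwise traversal).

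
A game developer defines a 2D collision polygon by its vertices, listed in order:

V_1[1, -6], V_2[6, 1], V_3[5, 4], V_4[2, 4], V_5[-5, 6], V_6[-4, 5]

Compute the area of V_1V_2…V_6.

59

Apply the shoelace (surveyor's) formula: 2A = Σ (x_i·y_{i+1} − x_{i+1}·y_i), indices taken mod 6.
V_1→V_2: (1)(1) − (6)(-6) = 37
V_2→V_3: (6)(4) − (5)(1) = 19
V_3→V_4: (5)(4) − (2)(4) = 12
V_4→V_5: (2)(6) − (-5)(4) = 32
V_5→V_6: (-5)(5) − (-4)(6) = -1
V_6→V_1: (-4)(-6) − (1)(5) = 19
Σ = 118
Area = |Σ|/2 = 59.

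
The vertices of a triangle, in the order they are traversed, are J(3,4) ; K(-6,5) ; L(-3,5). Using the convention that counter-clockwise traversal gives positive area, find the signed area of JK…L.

-1.5

Σ = (39) + (-15) + (-27) = -3
Signed area = Σ/2 = -1.5 (negative ⇒ clockwise traversal).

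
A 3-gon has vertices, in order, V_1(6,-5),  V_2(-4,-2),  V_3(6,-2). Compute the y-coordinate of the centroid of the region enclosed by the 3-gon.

-3

Apply Gauss's area formula. First the cross-terms c_i = x_i·y_{i+1} − x_{i+1}·y_i:
  -32, 20, -18  ⇒  2A = -30, A = -15.
Then Σ (y_i + y_{i+1})·c_i = 270, so ȳ = 270 / (6·(-15)) = -3.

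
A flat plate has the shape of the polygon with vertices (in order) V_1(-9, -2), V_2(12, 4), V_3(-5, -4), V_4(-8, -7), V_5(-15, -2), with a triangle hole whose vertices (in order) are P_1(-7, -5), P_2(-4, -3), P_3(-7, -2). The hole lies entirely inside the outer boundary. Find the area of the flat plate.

52.5

Outer boundary:
Apply the shoelace (surveyor's) formula: 2A = Σ (x_i·y_{i+1} − x_{i+1}·y_i), indices taken mod 5.
Cross-terms: -12, -28, 3, -89, 12  ⇒  Σ = -114
Area = |Σ|/2 = 57.
Hole:
Apply the surveyor's formula: 2A = Σ (x_i·y_{i+1} − x_{i+1}·y_i), indices taken mod 3.
Σ = (1) + (-13) + (21) = 9
Area = |Σ|/2 = 4.5.
Net area = 57 − 4.5 = 52.5.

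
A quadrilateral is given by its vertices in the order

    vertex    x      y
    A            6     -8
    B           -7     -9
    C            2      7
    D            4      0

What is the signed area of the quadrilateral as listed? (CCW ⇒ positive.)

-100.5

Apply Gauss's area formula: 2A = Σ (x_i·y_{i+1} − x_{i+1}·y_i), indices taken mod 4.
A→B: (6)(-9) − (-7)(-8) = -110
B→C: (-7)(7) − (2)(-9) = -31
C→D: (2)(0) − (4)(7) = -28
D→A: (4)(-8) − (6)(0) = -32
Σ = -201
Signed area = Σ/2 = -100.5 (negative ⇒ clockwise traversal).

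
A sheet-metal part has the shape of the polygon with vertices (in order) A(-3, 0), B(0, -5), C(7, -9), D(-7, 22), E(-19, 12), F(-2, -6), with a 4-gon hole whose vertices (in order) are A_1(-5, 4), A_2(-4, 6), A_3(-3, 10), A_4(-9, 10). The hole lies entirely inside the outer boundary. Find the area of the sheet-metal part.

278.5

Outer boundary:
Apply the surveyor's formula: 2A = Σ (x_i·y_{i+1} − x_{i+1}·y_i), indices taken mod 6.
Σ = (15) + (35) + (91) + (334) + (138) + (-18) = 595
Area = |Σ|/2 = 297.5.
Hole:
Cross-terms: -14, -22, 60, 14  ⇒  Σ = 38
Area = |Σ|/2 = 19.
Net area = 297.5 − 19 = 278.5.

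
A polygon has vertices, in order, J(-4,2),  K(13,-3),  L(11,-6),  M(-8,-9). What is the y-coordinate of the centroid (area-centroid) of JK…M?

Apply the shoelace formula. First the cross-terms c_i = x_i·y_{i+1} − x_{i+1}·y_i:
  -14, -45, -147, -52  ⇒  2A = -258, A = -129.
Then Σ (y_i + y_{i+1})·c_i = 2988, so ȳ = 2988 / (6·(-129)) = -166/43.

-166/43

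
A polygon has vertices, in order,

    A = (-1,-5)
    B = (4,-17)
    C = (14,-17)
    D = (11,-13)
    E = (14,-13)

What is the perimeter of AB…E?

48

|AB| = √((5)² + (-12)²) = √169 = 13
|BC| = √((10)² + (0)²) = √100 = 10
|CD| = √((-3)² + (4)²) = √25 = 5
|DE| = √((3)² + (0)²) = √9 = 3
|EA| = √((-15)² + (8)²) = √289 = 17
Perimeter = 13 + 10 + 5 + 3 + 17 = 48.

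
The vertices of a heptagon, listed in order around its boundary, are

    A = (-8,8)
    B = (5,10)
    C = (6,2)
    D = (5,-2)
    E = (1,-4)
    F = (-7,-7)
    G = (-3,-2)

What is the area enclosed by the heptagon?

Apply the shoelace formula: 2A = Σ (x_i·y_{i+1} − x_{i+1}·y_i), indices taken mod 7.
Σ = (-120) + (-50) + (-22) + (-18) + (-35) + (-7) + (-40) = -292
Area = |Σ|/2 = 146.

146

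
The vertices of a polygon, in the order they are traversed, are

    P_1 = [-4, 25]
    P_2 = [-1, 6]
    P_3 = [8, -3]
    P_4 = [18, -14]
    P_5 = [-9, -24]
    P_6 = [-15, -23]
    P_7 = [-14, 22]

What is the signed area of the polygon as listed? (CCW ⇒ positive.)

Apply the shoelace formula: 2A = Σ (x_i·y_{i+1} − x_{i+1}·y_i), indices taken mod 7.
Σ = (1) + (-45) + (-58) + (-558) + (-153) + (-652) + (-262) = -1727
Signed area = Σ/2 = -863.5 (negative ⇒ clockwise traversal).

-863.5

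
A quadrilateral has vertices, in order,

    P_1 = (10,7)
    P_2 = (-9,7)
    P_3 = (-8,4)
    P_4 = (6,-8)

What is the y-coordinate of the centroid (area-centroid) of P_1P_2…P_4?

40/21

Apply the shoelace (surveyor's) formula. First the cross-terms c_i = x_i·y_{i+1} − x_{i+1}·y_i:
  133, 20, 40, 122  ⇒  2A = 315, A = 157.5.
Then Σ (y_i + y_{i+1})·c_i = 1800, so ȳ = 1800 / (6·157.5) = 40/21.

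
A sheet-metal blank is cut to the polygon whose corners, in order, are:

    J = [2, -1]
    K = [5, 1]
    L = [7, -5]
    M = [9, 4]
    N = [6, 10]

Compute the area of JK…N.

44

Cross-terms: 7, -32, 73, 66, -26  ⇒  Σ = 88
Area = |Σ|/2 = 44.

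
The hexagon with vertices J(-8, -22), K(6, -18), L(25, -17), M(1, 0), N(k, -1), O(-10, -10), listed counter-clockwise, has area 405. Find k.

-4

Write out the shoelace sum; only the two edges meeting at N involve k:
2·Area = [(1·(-1) − k·0) + (k·(-10) − (-10)·(-1))] + 781
       = -10·k + 770 = 810
⇒ k = -4.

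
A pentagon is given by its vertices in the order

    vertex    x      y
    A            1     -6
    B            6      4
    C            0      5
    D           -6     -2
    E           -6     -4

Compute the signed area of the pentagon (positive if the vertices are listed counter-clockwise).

76

Cross-terms: 40, 30, 30, 12, 40  ⇒  Σ = 152
Signed area = Σ/2 = 76 (positive ⇒ counter-clockwise traversal).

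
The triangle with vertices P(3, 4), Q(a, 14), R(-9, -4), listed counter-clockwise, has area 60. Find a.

Write out the shoelace sum; only the two edges meeting at Q involve a:
2·Area = [(3·14 − a·4) + (a·(-4) − (-9)·14)] + -24
       = -8·a + 144 = 120
⇒ a = 3.

3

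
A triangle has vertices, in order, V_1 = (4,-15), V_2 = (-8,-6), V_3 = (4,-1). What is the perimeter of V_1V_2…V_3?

42

|V_1V_2| = √((-12)² + (9)²) = √225 = 15
|V_2V_3| = √((12)² + (5)²) = √169 = 13
|V_3V_1| = √((0)² + (-14)²) = √196 = 14
Perimeter = 15 + 13 + 14 = 42.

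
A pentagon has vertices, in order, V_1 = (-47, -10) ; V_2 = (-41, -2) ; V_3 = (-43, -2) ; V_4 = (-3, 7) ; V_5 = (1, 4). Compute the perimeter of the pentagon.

|V_1V_2| = √((6)² + (8)²) = √100 = 10
|V_2V_3| = √((-2)² + (0)²) = √4 = 2
|V_3V_4| = √((40)² + (9)²) = √1681 = 41
|V_4V_5| = √((4)² + (-3)²) = √25 = 5
|V_5V_1| = √((-48)² + (-14)²) = √2500 = 50
Perimeter = 10 + 2 + 41 + 5 + 50 = 108.

108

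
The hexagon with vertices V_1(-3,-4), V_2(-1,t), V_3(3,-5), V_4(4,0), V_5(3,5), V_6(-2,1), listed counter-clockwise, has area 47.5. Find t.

-5

The doubled signed area Σ (x_i y_{i+1} − x_{i+1} y_i) is linear in t.
With t=0 it equals 65; the coefficient of t is -6 (from the two edges through V_2).
So -6·t + 65 = 2·47.5 = 95 ⇒ t = -5.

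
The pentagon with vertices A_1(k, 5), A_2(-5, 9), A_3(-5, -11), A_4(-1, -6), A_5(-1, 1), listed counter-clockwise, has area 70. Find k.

The doubled signed area Σ (x_i y_{i+1} − x_{i+1} y_i) is linear in k.
With k=0 it equals 132; the coefficient of k is 8 (from the two edges through A_1).
So 8·k + 132 = 2·70 = 140 ⇒ k = 1.

1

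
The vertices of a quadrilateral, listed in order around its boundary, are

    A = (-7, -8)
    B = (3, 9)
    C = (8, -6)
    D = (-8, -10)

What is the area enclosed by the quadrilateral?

131.5

Apply the surveyor's formula: 2A = Σ (x_i·y_{i+1} − x_{i+1}·y_i), indices taken mod 4.
Σ = (-39) + (-90) + (-128) + (-6) = -263
Area = |Σ|/2 = 131.5.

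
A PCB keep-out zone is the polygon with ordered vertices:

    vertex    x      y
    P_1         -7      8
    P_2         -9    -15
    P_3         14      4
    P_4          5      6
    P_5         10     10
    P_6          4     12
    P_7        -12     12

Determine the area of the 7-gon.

332.5

Apply Gauss's area formula: 2A = Σ (x_i·y_{i+1} − x_{i+1}·y_i), indices taken mod 7.
Σ = (177) + (174) + (64) + (-10) + (80) + (192) + (-12) = 665
Area = |Σ|/2 = 332.5.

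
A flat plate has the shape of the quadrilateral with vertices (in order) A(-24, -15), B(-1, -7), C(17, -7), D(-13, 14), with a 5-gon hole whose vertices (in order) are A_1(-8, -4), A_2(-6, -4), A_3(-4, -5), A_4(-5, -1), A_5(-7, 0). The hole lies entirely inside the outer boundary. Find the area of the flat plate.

467.5

Outer boundary:
Apply the shoelace formula: 2A = Σ (x_i·y_{i+1} − x_{i+1}·y_i), indices taken mod 4.
Σ = (153) + (126) + (147) + (531) = 957
Area = |Σ|/2 = 478.5.
Hole:
Apply Gauss's area formula: 2A = Σ (x_i·y_{i+1} − x_{i+1}·y_i), indices taken mod 5.
Σ = (8) + (14) + (-21) + (-7) + (28) = 22
Area = |Σ|/2 = 11.
Net area = 478.5 − 11 = 467.5.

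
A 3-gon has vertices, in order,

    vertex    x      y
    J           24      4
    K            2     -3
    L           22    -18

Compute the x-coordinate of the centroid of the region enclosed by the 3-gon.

Apply Gauss's area formula. First the cross-terms c_i = x_i·y_{i+1} − x_{i+1}·y_i:
  -80, 30, 520  ⇒  2A = 470, A = 235.
Then Σ (x_i + x_{i+1})·c_i = 22560, so x̄ = 22560 / (6·235) = 16.

16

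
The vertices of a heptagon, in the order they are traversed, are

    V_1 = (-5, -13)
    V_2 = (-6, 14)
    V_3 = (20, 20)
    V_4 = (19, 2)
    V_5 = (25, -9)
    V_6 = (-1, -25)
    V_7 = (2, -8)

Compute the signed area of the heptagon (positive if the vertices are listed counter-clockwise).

Cross-terms: -148, -400, -340, -221, -634, 58, -66  ⇒  Σ = -1751
Signed area = Σ/2 = -875.5 (negative ⇒ clockwise traversal).

-875.5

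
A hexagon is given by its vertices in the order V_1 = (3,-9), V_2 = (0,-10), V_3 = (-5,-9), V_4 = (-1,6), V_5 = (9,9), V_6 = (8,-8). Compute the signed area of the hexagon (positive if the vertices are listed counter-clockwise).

V_1→V_2: (3)(-10) − (0)(-9) = -30
V_2→V_3: (0)(-9) − (-5)(-10) = -50
V_3→V_4: (-5)(6) − (-1)(-9) = -39
V_4→V_5: (-1)(9) − (9)(6) = -63
V_5→V_6: (9)(-8) − (8)(9) = -144
V_6→V_1: (8)(-9) − (3)(-8) = -48
Σ = -374
Signed area = Σ/2 = -187 (negative ⇒ clockwise traversal).

-187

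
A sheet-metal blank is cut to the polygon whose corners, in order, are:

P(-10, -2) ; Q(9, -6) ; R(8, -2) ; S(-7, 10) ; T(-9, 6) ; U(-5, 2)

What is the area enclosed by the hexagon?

Σ = (78) + (30) + (66) + (48) + (12) + (30) = 264
Area = |Σ|/2 = 132.

132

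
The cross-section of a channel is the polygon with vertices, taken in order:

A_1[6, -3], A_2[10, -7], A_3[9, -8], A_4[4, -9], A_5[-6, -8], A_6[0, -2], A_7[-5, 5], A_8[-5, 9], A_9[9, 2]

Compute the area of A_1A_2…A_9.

156

Σ = (-12) + (-17) + (-49) + (-86) + (12) + (-10) + (-20) + (-91) + (-39) = -312
Area = |Σ|/2 = 156.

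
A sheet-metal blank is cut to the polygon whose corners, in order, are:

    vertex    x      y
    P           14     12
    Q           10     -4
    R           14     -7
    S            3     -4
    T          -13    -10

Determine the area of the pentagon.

Apply Gauss's area formula: 2A = Σ (x_i·y_{i+1} − x_{i+1}·y_i), indices taken mod 5.
Cross-terms: -176, -14, -35, -82, -16  ⇒  Σ = -323
Area = |Σ|/2 = 161.5.

161.5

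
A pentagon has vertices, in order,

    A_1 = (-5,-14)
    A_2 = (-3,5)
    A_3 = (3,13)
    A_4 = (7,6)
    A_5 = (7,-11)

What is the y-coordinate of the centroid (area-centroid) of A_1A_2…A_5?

Apply the surveyor's formula. First the cross-terms c_i = x_i·y_{i+1} − x_{i+1}·y_i:
  -67, -54, -73, -119, -153  ⇒  2A = -466, A = -233.
Then Σ (y_i + y_{i+1})·c_i = 2664, so ȳ = 2664 / (6·(-233)) = -444/233.

-444/233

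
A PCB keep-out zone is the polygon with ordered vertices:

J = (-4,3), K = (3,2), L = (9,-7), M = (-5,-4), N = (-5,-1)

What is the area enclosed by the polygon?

80.5

Cross-terms: -17, -39, -71, -15, -19  ⇒  Σ = -161
Area = |Σ|/2 = 80.5.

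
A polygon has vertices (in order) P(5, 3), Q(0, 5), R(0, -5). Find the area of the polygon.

25

Σ = (25) + (0) + (25) = 50
Area = |Σ|/2 = 25.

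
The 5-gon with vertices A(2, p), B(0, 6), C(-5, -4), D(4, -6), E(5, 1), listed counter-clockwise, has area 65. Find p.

Write out the shoelace sum; only the two edges meeting at A involve p:
2·Area = [(5·p − 2·1) + (2·6 − 0·p)] + 110
       = 5·p + 120 = 130
⇒ p = 2.

2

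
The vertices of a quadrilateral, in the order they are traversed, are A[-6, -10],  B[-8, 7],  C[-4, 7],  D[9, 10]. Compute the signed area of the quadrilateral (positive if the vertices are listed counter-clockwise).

Apply the shoelace formula: 2A = Σ (x_i·y_{i+1} − x_{i+1}·y_i), indices taken mod 4.
Σ = (-122) + (-28) + (-103) + (-30) = -283
Signed area = Σ/2 = -141.5 (negative ⇒ clockwise traversal).

-141.5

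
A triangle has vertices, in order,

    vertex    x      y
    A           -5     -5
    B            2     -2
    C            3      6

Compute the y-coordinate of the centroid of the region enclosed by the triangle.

Apply the shoelace formula. First the cross-terms c_i = x_i·y_{i+1} − x_{i+1}·y_i:
  20, 18, 15  ⇒  2A = 53, A = 26.5.
Then Σ (y_i + y_{i+1})·c_i = -53, so ȳ = -53 / (6·26.5) = -1/3.

-1/3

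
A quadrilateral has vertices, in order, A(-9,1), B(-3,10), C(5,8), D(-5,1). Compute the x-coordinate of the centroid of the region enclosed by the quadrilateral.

Apply Gauss's area formula. First the cross-terms c_i = x_i·y_{i+1} − x_{i+1}·y_i:
  -87, -74, 45, 4  ⇒  2A = -112, A = -56.
Then Σ (x_i + x_{i+1})·c_i = 840, so x̄ = 840 / (6·(-56)) = -2.5.

-2.5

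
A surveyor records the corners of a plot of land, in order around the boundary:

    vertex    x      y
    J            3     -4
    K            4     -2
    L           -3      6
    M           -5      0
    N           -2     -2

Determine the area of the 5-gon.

41

Apply the surveyor's formula: 2A = Σ (x_i·y_{i+1} − x_{i+1}·y_i), indices taken mod 5.
Σ = (10) + (18) + (30) + (10) + (14) = 82
Area = |Σ|/2 = 41.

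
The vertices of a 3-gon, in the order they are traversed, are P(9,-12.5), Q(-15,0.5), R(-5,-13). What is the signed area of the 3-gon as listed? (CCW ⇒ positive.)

P→Q: (9)(0.5) − (-15)(-12.5) = -183
Q→R: (-15)(-13) − (-5)(0.5) = 197.5
R→P: (-5)(-12.5) − (9)(-13) = 179.5
Σ = 194
Signed area = Σ/2 = 97 (positive ⇒ counter-clockwise traversal).

97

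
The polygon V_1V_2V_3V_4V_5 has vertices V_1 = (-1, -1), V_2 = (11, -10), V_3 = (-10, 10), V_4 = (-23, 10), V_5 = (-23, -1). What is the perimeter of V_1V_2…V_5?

|V_1V_2| = √((12)² + (-9)²) = √225 = 15
|V_2V_3| = √((-21)² + (20)²) = √841 = 29
|V_3V_4| = √((-13)² + (0)²) = √169 = 13
|V_4V_5| = √((0)² + (-11)²) = √121 = 11
|V_5V_1| = √((22)² + (0)²) = √484 = 22
Perimeter = 15 + 29 + 13 + 11 + 22 = 90.

90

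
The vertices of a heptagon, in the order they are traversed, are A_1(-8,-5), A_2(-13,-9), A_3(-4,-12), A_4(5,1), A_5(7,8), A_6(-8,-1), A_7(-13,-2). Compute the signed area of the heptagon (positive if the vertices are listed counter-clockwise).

Apply the shoelace (surveyor's) formula: 2A = Σ (x_i·y_{i+1} − x_{i+1}·y_i), indices taken mod 7.
Σ = (7) + (120) + (56) + (33) + (57) + (3) + (49) = 325
Signed area = Σ/2 = 162.5 (positive ⇒ counter-clockwise traversal).

162.5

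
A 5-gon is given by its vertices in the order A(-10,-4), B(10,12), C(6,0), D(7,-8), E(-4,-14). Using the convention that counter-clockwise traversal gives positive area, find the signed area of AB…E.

Apply the shoelace formula: 2A = Σ (x_i·y_{i+1} − x_{i+1}·y_i), indices taken mod 5.
Σ = (-80) + (-72) + (-48) + (-130) + (-124) = -454
Signed area = Σ/2 = -227 (negative ⇒ clockwise traversal).

-227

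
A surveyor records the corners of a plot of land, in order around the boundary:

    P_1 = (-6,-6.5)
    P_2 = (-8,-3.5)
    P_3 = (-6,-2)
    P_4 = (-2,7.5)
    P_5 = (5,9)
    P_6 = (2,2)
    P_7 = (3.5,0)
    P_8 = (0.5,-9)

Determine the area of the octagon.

P_1→P_2: (-6)(-3.5) − (-8)(-6.5) = -31
P_2→P_3: (-8)(-2) − (-6)(-3.5) = -5
P_3→P_4: (-6)(7.5) − (-2)(-2) = -49
P_4→P_5: (-2)(9) − (5)(7.5) = -55.5
P_5→P_6: (5)(2) − (2)(9) = -8
P_6→P_7: (2)(0) − (3.5)(2) = -7
P_7→P_8: (3.5)(-9) − (0.5)(0) = -31.5
P_8→P_1: (0.5)(-6.5) − (-6)(-9) = -57.25
Σ = -244.25
Area = |Σ|/2 = 122.125.

122.125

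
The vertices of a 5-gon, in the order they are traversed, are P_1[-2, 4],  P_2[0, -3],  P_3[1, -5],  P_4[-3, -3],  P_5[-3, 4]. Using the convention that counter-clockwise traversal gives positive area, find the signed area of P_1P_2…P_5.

Σ = (6) + (3) + (-18) + (-21) + (-4) = -34
Signed area = Σ/2 = -17 (negative ⇒ clockwise traversal).

-17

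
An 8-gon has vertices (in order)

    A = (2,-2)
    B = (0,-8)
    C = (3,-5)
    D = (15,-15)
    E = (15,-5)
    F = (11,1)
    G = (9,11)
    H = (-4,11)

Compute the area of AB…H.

Cross-terms: -16, 24, 30, 150, 70, 112, 143, -14  ⇒  Σ = 499
Area = |Σ|/2 = 249.5.

249.5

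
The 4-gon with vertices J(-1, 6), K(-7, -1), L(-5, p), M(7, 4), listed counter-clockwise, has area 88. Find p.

-8

The doubled signed area Σ (x_i y_{i+1} − x_{i+1} y_i) is linear in p.
With p=0 it equals 64; the coefficient of p is -14 (from the two edges through L).
So -14·p + 64 = 2·88 = 176 ⇒ p = -8.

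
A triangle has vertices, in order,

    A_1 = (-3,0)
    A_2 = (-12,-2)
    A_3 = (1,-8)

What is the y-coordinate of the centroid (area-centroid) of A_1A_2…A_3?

Apply Gauss's area formula. First the cross-terms c_i = x_i·y_{i+1} − x_{i+1}·y_i:
  6, 98, -24  ⇒  2A = 80, A = 40.
Then Σ (y_i + y_{i+1})·c_i = -800, so ȳ = -800 / (6·40) = -10/3.

-10/3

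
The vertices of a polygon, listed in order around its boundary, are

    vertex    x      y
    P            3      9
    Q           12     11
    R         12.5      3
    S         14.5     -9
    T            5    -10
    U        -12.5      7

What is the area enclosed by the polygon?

Apply the shoelace (surveyor's) formula: 2A = Σ (x_i·y_{i+1} − x_{i+1}·y_i), indices taken mod 6.
Cross-terms: -75, -101.5, -156, -100, -90, -133.5  ⇒  Σ = -656
Area = |Σ|/2 = 328.

328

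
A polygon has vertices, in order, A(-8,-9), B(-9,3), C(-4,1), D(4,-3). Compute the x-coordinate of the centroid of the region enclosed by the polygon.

-331/77

Apply Gauss's area formula. First the cross-terms c_i = x_i·y_{i+1} − x_{i+1}·y_i:
  -105, 3, 8, -60  ⇒  2A = -154, A = -77.
Then Σ (x_i + x_{i+1})·c_i = 1986, so x̄ = 1986 / (6·(-77)) = -331/77.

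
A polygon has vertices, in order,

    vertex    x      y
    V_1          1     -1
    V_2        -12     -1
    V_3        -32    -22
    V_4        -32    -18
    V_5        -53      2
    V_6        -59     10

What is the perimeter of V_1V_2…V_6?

146

|V_1V_2| = √((-13)² + (0)²) = √169 = 13
|V_2V_3| = √((-20)² + (-21)²) = √841 = 29
|V_3V_4| = √((0)² + (4)²) = √16 = 4
|V_4V_5| = √((-21)² + (20)²) = √841 = 29
|V_5V_6| = √((-6)² + (8)²) = √100 = 10
|V_6V_1| = √((60)² + (-11)²) = √3721 = 61
Perimeter = 13 + 29 + 4 + 29 + 10 + 61 = 146.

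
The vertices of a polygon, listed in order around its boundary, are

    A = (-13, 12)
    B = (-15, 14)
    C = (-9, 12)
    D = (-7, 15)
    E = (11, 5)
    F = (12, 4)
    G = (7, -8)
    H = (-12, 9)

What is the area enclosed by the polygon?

Apply the shoelace formula: 2A = Σ (x_i·y_{i+1} − x_{i+1}·y_i), indices taken mod 8.
A→B: (-13)(14) − (-15)(12) = -2
B→C: (-15)(12) − (-9)(14) = -54
C→D: (-9)(15) − (-7)(12) = -51
D→E: (-7)(5) − (11)(15) = -200
E→F: (11)(4) − (12)(5) = -16
F→G: (12)(-8) − (7)(4) = -124
G→H: (7)(9) − (-12)(-8) = -33
H→A: (-12)(12) − (-13)(9) = -27
Σ = -507
Area = |Σ|/2 = 253.5.

253.5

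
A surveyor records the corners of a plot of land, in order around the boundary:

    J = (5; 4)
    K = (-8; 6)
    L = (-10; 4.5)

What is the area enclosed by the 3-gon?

11.75

Apply the shoelace formula: 2A = Σ (x_i·y_{i+1} − x_{i+1}·y_i), indices taken mod 3.
Σ = (62) + (24) + (-62.5) = 23.5
Area = |Σ|/2 = 11.75.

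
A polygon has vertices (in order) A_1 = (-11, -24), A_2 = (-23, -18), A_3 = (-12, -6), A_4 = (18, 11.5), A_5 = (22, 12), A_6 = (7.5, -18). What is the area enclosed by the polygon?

681.5

Apply the surveyor's formula: 2A = Σ (x_i·y_{i+1} − x_{i+1}·y_i), indices taken mod 6.
A_1→A_2: (-11)(-18) − (-23)(-24) = -354
A_2→A_3: (-23)(-6) − (-12)(-18) = -78
A_3→A_4: (-12)(11.5) − (18)(-6) = -30
A_4→A_5: (18)(12) − (22)(11.5) = -37
A_5→A_6: (22)(-18) − (7.5)(12) = -486
A_6→A_1: (7.5)(-24) − (-11)(-18) = -378
Σ = -1363
Area = |Σ|/2 = 681.5.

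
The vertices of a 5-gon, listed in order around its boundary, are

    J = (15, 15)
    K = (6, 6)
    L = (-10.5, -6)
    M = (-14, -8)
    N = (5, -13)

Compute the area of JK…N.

Apply the surveyor's formula: 2A = Σ (x_i·y_{i+1} − x_{i+1}·y_i), indices taken mod 5.
Cross-terms: 0, 27, 0, 222, 270  ⇒  Σ = 519
Area = |Σ|/2 = 259.5.

259.5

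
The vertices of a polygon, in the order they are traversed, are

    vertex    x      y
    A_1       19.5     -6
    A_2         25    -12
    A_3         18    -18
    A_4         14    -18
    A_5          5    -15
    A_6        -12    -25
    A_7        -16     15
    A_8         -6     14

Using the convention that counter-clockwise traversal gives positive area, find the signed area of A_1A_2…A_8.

-883

Apply the shoelace (surveyor's) formula: 2A = Σ (x_i·y_{i+1} − x_{i+1}·y_i), indices taken mod 8.
Σ = (-84) + (-234) + (-72) + (-120) + (-305) + (-580) + (-134) + (-237) = -1766
Signed area = Σ/2 = -883 (negative ⇒ clockwise traversal).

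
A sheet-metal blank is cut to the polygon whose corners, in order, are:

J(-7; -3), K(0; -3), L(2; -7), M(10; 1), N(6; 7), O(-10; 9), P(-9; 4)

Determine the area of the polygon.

Apply the shoelace formula: 2A = Σ (x_i·y_{i+1} − x_{i+1}·y_i), indices taken mod 7.
Σ = (21) + (6) + (72) + (64) + (124) + (41) + (55) = 383
Area = |Σ|/2 = 191.5.

191.5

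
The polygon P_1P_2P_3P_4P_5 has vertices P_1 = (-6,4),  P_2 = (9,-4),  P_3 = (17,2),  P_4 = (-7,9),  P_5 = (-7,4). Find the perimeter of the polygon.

58

|P_1P_2| = √((15)² + (-8)²) = √289 = 17
|P_2P_3| = √((8)² + (6)²) = √100 = 10
|P_3P_4| = √((-24)² + (7)²) = √625 = 25
|P_4P_5| = √((0)² + (-5)²) = √25 = 5
|P_5P_1| = √((1)² + (0)²) = √1 = 1
Perimeter = 17 + 10 + 25 + 5 + 1 = 58.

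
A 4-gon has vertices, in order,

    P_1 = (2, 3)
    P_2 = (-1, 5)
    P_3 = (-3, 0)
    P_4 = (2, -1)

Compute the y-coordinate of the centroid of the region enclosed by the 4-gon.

64/39

Apply Gauss's area formula. First the cross-terms c_i = x_i·y_{i+1} − x_{i+1}·y_i:
  13, 15, 3, 8  ⇒  2A = 39, A = 19.5.
Then Σ (y_i + y_{i+1})·c_i = 192, so ȳ = 192 / (6·19.5) = 64/39.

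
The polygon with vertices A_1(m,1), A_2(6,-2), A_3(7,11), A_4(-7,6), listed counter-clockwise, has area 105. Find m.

-3

Write out the shoelace sum; only the two edges meeting at A_1 involve m:
2·Area = [((-7)·1 − m·6) + (m·(-2) − 6·1)] + 199
       = -8·m + 186 = 210
⇒ m = -3.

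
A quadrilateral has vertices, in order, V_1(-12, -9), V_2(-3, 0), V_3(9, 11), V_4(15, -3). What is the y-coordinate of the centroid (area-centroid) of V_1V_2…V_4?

-44/141

Apply the shoelace (surveyor's) formula. First the cross-terms c_i = x_i·y_{i+1} − x_{i+1}·y_i:
  -27, -33, -192, -171  ⇒  2A = -423, A = -211.5.
Then Σ (y_i + y_{i+1})·c_i = 396, so ȳ = 396 / (6·(-211.5)) = -44/141.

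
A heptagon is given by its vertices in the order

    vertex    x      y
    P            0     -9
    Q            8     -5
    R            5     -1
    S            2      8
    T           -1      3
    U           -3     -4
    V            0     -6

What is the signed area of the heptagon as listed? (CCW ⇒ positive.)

Cross-terms: 72, 17, 42, 14, 13, 18, 0  ⇒  Σ = 176
Signed area = Σ/2 = 88 (positive ⇒ counter-clockwise traversal).

88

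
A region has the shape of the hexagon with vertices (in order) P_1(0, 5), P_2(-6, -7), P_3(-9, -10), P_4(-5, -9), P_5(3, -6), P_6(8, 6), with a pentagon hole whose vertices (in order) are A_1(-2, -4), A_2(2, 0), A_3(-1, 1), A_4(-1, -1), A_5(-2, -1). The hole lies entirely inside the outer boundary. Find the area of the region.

Outer boundary:
Apply Gauss's area formula: 2A = Σ (x_i·y_{i+1} − x_{i+1}·y_i), indices taken mod 6.
Cross-terms: 30, -3, 31, 57, 66, 40  ⇒  Σ = 221
Area = |Σ|/2 = 110.5.
Hole:
Apply the shoelace (surveyor's) formula: 2A = Σ (x_i·y_{i+1} − x_{i+1}·y_i), indices taken mod 5.
Cross-terms: 8, 2, 2, -1, 6  ⇒  Σ = 17
Area = |Σ|/2 = 8.5.
Net area = 110.5 − 8.5 = 102.

102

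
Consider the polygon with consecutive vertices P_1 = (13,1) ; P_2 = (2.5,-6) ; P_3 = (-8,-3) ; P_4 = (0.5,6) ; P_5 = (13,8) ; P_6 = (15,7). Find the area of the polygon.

180.75

Apply the surveyor's formula: 2A = Σ (x_i·y_{i+1} − x_{i+1}·y_i), indices taken mod 6.
Σ = (-80.5) + (-55.5) + (-46.5) + (-74) + (-29) + (-76) = -361.5
Area = |Σ|/2 = 180.75.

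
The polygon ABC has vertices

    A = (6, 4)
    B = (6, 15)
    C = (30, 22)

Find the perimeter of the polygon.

|AB| = √((0)² + (11)²) = √121 = 11
|BC| = √((24)² + (7)²) = √625 = 25
|CA| = √((-24)² + (-18)²) = √900 = 30
Perimeter = 11 + 25 + 30 = 66.

66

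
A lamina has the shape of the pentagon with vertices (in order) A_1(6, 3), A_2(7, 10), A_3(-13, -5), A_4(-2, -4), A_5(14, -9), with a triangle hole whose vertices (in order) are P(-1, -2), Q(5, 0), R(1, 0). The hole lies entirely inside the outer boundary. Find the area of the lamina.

Outer boundary:
Apply the surveyor's formula: 2A = Σ (x_i·y_{i+1} − x_{i+1}·y_i), indices taken mod 5.
Σ = (39) + (95) + (42) + (74) + (96) = 346
Area = |Σ|/2 = 173.
Hole:
Apply the surveyor's formula: 2A = Σ (x_i·y_{i+1} − x_{i+1}·y_i), indices taken mod 3.
Cross-terms: 10, 0, -2  ⇒  Σ = 8
Area = |Σ|/2 = 4.
Net area = 173 − 4 = 169.

169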